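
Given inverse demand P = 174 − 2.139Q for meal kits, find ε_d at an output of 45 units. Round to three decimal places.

At Q = 45, P = 174 − 2.139(45) = 77.75.
dP/dQ = −2.139, so dQ/dP = 1/(−2.139) = -0.468.
ε = (dQ/dP)(P/Q) = (-0.468)(77.75/45).

-0.808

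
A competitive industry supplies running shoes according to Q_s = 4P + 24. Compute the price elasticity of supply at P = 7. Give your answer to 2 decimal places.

0.54

At P = 7, Q_s = 52.
dQ_s/dP = 4.
ε_s = (dQ_s/dP)(P/Q_s) = (4)(7/52).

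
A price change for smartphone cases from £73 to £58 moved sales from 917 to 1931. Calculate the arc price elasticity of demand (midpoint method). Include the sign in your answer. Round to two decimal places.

ΔQ = 1931 − 917 = 1014; ΔP = 58 − 73 = -15.
Midpoints: P̄ = 65.50, Q̄ = 1424.0.
ε = (ΔQ/ΔP)(P̄/Q̄) = (1014/-15)(65.50/1424.0).

-3.11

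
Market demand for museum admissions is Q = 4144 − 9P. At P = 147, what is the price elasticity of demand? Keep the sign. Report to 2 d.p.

At P = 147, Q = 2821.
dQ/dP = −9.
ε = (dQ/dP)(P/Q) = (-9)(147/2821).

-0.47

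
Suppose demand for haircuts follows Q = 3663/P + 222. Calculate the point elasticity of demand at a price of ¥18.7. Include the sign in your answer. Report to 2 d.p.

-0.47

At P = 18.7, Q = 417.882.
dQ/dP = −3663/P² = -10.475.
ε = (dQ/dP)(P/Q) = (-10.475)(18.7/417.882).
|ε| < 1, so demand is inelastic at this price.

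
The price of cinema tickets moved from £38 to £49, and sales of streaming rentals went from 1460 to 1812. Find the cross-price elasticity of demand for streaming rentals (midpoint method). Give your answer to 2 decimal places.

ΔQ_x = 1812 − 1460 = 352; ΔP_y = 49 − 38 = 11.
Midpoints: P̄_y = 43.50, Q̄_x = 1636.0.
ε_xy = (ΔQ_x/ΔP_y)(P̄_y/Q̄_x) = (352/11)(43.50/1636.0).
ε_xy > 0, so the goods are substitutes.

0.85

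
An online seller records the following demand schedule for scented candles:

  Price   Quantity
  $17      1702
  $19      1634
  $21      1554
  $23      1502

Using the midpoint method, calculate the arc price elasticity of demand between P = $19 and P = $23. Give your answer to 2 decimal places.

-0.44

At P = 19, Q = 1634; at P = 23, Q = 1502.
ΔQ = -132, ΔP = 4. Midpoints: P̄ = 21.00, Q̄ = 1568.0.
ε = (ΔQ/ΔP)(P̄/Q̄) = (-132/4)(21.00/1568.0).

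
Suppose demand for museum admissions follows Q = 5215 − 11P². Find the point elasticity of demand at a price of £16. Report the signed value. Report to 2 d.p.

-2.35

At P = 16, Q = 2399.
dQ/dP = −22P = -352.
ε = (dQ/dP)(P/Q) = (-352)(16/2399).
|ε| > 1, so demand is elastic at this price.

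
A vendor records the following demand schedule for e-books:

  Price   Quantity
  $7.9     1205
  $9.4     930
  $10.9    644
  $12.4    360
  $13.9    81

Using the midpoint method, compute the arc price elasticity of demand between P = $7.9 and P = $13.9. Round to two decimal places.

At P = 7.9, Q = 1205; at P = 13.9, Q = 81.
ΔQ = -1124, ΔP = 6.0. Midpoints: P̄ = 10.90, Q̄ = 643.0.
ε = (ΔQ/ΔP)(P̄/Q̄) = (-1124/6.0)(10.90/643.0).

-3.18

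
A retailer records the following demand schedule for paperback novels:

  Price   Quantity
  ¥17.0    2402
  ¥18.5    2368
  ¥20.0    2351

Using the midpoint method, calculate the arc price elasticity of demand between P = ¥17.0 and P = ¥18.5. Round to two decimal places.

At P = 17.0, Q = 2402; at P = 18.5, Q = 2368.
ΔQ = -34, ΔP = 1.5. Midpoints: P̄ = 17.75, Q̄ = 2385.0.
ε = (ΔQ/ΔP)(P̄/Q̄) = (-34/1.5)(17.75/2385.0).

-0.17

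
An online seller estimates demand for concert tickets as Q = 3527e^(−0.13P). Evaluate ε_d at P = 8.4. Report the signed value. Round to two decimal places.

At P = 8.4, Q = 1183.466.
dQ/dP = −0.13·3527e^(−0.13P) = −0.13Q = -153.851.
ε = (dQ/dP)(P/Q) = (-153.851)(8.4/1183.466).

-1.09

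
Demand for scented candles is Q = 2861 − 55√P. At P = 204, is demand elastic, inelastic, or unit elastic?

inelastic

Q = 2075.443, dQ/dP = -1.925.
ε = (dQ/dP)(P/Q) ≈ -0.189.
|ε| = 0.19 < 1.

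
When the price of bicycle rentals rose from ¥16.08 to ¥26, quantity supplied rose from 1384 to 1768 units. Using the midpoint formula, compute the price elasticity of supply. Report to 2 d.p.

0.52

ΔQ = 1768 − 1384 = 384; ΔP = 26 − 16.08 = 9.92.
Midpoints: P̄ = 21.04, Q̄ = 1576.0.
ε_s = (ΔQ/ΔP)(P̄/Q̄) = (384/9.92)(21.04/1576.0).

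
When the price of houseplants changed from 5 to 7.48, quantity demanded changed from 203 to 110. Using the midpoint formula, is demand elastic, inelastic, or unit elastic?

elastic

Arc ε ≈ -1.495.
|ε| = 1.50 > 1.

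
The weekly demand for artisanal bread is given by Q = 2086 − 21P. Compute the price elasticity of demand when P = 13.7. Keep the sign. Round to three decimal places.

-0.160

At P = 13.7, Q = 1798.300.
dQ/dP = −21.
ε = (dQ/dP)(P/Q) = (-21)(13.7/1798.300).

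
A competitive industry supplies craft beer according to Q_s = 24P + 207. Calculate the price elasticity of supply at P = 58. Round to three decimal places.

At P = 58, Q_s = 1599.
dQ_s/dP = 24.
ε_s = (dQ_s/dP)(P/Q_s) = (24)(58/1599).

0.871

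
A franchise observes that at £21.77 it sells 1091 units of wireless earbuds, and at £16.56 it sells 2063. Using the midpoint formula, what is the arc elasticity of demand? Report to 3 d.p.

ΔQ = 2063 − 1091 = 972; ΔP = 16.56 − 21.77 = -5.21.
Midpoints: P̄ = 19.16, Q̄ = 1577.0.
ε = (ΔQ/ΔP)(P̄/Q̄) = (972/-5.21)(19.16/1577.0).

-2.267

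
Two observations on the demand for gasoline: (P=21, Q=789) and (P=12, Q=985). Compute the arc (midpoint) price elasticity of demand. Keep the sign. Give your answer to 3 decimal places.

ΔQ = 985 − 789 = 196; ΔP = 12 − 21 = -9.
Midpoints: P̄ = 16.50, Q̄ = 887.0.
ε = (ΔQ/ΔP)(P̄/Q̄) = (196/-9)(16.50/887.0).

-0.405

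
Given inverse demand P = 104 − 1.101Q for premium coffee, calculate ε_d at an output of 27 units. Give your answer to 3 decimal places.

At Q = 27, P = 104 − 1.101(27) = 74.27.
dP/dQ = −1.101, so dQ/dP = 1/(−1.101) = -0.908.
ε = (dQ/dP)(P/Q) = (-0.908)(74.27/27).

-2.499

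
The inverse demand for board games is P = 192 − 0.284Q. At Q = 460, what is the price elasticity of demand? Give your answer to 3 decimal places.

-0.470

At Q = 460, P = 192 − 0.284(460) = 61.36.
dP/dQ = −0.284, so dQ/dP = 1/(−0.284) = -3.521.
ε = (dQ/dP)(P/Q) = (-3.521)(61.36/460).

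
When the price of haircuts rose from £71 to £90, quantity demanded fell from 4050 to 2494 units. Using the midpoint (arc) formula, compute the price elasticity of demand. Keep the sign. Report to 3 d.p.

ΔQ = 2494 − 4050 = -1556; ΔP = 90 − 71 = 19.
Midpoints: P̄ = 80.50, Q̄ = 3272.0.
ε = (ΔQ/ΔP)(P̄/Q̄) = (-1556/19)(80.50/3272.0).

-2.015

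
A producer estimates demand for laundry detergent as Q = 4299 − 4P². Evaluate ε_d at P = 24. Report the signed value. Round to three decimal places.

-2.310

At P = 24, Q = 1995.
dQ/dP = −8P = -192.
ε = (dQ/dP)(P/Q) = (-192)(24/1995).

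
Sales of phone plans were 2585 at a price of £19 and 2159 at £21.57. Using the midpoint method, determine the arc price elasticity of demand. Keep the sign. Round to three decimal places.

ΔQ = 2159 − 2585 = -426; ΔP = 21.57 − 19 = 2.57.
Midpoints: P̄ = 20.29, Q̄ = 2372.0.
ε = (ΔQ/ΔP)(P̄/Q̄) = (-426/2.57)(20.29/2372.0).

-1.418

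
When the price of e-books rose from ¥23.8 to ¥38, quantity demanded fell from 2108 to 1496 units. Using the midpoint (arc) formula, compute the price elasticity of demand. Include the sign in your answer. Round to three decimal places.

-0.739

ΔQ = 1496 − 2108 = -612; ΔP = 38 − 23.8 = 14.2.
Midpoints: P̄ = 30.90, Q̄ = 1802.0.
ε = (ΔQ/ΔP)(P̄/Q̄) = (-612/14.2)(30.90/1802.0).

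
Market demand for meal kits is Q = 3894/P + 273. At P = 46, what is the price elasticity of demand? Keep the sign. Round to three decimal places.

At P = 46, Q = 357.652.
dQ/dP = −3894/P² = -1.840.
ε = (dQ/dP)(P/Q) = (-1.840)(46/357.652).

-0.237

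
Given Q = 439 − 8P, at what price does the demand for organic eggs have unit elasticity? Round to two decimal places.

For linear demand Q = a − bP, ε = −bP/(a − bP). |ε| = 1 when bP = a − bP, i.e. P = a/(2b).
P = 439/(2·8) = 439/16 = 27.4375.

27.44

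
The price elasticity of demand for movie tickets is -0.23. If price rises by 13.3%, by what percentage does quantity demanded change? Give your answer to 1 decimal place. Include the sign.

%ΔQ ≈ ε × %ΔP = (-0.23)(13.3%) = -3.06%.

-3.1%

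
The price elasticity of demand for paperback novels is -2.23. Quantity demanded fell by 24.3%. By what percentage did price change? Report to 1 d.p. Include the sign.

10.9%

%ΔP ≈ %ΔQ / ε = (-24.3%)/(-2.23) = 10.90%.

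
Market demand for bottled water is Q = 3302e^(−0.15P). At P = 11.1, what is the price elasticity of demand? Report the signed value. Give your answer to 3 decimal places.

-1.665

At P = 11.1, Q = 624.708.
dQ/dP = −0.15·3302e^(−0.15P) = −0.15Q = -93.706.
ε = (dQ/dP)(P/Q) = (-93.706)(11.1/624.708).
|ε| > 1, so demand is elastic at this price.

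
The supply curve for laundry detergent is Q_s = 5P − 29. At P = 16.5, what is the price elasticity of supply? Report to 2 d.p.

At P = 16.5, Q_s = 53.50.
dQ_s/dP = 5.
ε_s = (dQ_s/dP)(P/Q_s) = (5)(16.5/53.50).

1.54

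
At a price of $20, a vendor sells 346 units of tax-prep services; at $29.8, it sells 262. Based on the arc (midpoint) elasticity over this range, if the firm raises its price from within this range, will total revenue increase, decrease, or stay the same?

Arc ε = (-84/9.8)(24.90/304.0) ≈ -0.702.
|ε| = 0.70 < 1, so demand is inelastic. A price rise therefore raises total revenue.

increase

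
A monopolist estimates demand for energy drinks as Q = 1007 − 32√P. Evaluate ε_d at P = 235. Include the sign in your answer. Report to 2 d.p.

At P = 235, Q = 516.449.
dQ/dP = −32/(2√P) = -1.044.
ε = (dQ/dP)(P/Q) = (-1.044)(235/516.449).
|ε| < 1, so demand is inelastic at this price.

-0.47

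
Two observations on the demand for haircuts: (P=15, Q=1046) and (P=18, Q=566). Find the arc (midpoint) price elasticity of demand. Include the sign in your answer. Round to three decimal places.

-3.275

ΔQ = 566 − 1046 = -480; ΔP = 18 − 15 = 3.
Midpoints: P̄ = 16.50, Q̄ = 806.0.
ε = (ΔQ/ΔP)(P̄/Q̄) = (-480/3)(16.50/806.0).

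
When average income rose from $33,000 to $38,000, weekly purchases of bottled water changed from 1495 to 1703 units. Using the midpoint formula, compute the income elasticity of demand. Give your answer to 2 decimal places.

0.92

ΔQ = 208, ΔI = 5000. Midpoints: Ī = 35,500, Q̄ = 1599.0.
ε_I = (ΔQ/ΔI)(Ī/Q̄) = (208/5000)(35500/1599.0).
ε_I > 0, so the good is normal.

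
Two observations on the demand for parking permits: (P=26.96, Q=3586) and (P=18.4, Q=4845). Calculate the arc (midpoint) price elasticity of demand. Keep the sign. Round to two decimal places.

-0.79

ΔQ = 4845 − 3586 = 1259; ΔP = 18.4 − 26.96 = -8.56.
Midpoints: P̄ = 22.68, Q̄ = 4215.5.
ε = (ΔQ/ΔP)(P̄/Q̄) = (1259/-8.56)(22.68/4215.5).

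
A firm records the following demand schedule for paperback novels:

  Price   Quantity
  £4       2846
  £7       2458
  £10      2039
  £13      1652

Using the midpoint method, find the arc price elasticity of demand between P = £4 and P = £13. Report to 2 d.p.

-0.50

At P = 4, Q = 2846; at P = 13, Q = 1652.
ΔQ = -1194, ΔP = 9. Midpoints: P̄ = 8.50, Q̄ = 2249.0.
ε = (ΔQ/ΔP)(P̄/Q̄) = (-1194/9)(8.50/2249.0).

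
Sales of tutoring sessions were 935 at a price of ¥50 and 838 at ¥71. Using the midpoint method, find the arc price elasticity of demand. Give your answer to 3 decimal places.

-0.315

ΔQ = 838 − 935 = -97; ΔP = 71 − 50 = 21.
Midpoints: P̄ = 60.50, Q̄ = 886.5.
ε = (ΔQ/ΔP)(P̄/Q̄) = (-97/21)(60.50/886.5).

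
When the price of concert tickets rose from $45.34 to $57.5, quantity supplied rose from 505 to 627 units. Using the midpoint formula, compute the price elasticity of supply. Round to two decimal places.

0.91

ΔQ = 627 − 505 = 122; ΔP = 57.5 − 45.34 = 12.16.
Midpoints: P̄ = 51.42, Q̄ = 566.0.
ε_s = (ΔQ/ΔP)(P̄/Q̄) = (122/12.16)(51.42/566.0).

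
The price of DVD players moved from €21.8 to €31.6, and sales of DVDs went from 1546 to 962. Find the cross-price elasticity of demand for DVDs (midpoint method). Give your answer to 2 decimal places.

-1.27

ΔQ_x = 962 − 1546 = -584; ΔP_y = 31.6 − 21.8 = 9.8.
Midpoints: P̄_y = 26.70, Q̄_x = 1254.0.
ε_xy = (ΔQ_x/ΔP_y)(P̄_y/Q̄_x) = (-584/9.8)(26.70/1254.0).
ε_xy < 0, so the goods are complements.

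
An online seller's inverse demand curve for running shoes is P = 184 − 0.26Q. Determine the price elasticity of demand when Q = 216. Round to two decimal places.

-2.28

At Q = 216, P = 184 − 0.26(216) = 127.84.
dP/dQ = −0.26, so dQ/dP = 1/(−0.26) = -3.846.
ε = (dQ/dP)(P/Q) = (-3.846)(127.84/216).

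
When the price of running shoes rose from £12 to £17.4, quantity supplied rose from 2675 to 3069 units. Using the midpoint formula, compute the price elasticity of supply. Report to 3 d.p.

ΔQ = 3069 − 2675 = 394; ΔP = 17.4 − 12 = 5.4.
Midpoints: P̄ = 14.70, Q̄ = 2872.0.
ε_s = (ΔQ/ΔP)(P̄/Q̄) = (394/5.4)(14.70/2872.0).

0.373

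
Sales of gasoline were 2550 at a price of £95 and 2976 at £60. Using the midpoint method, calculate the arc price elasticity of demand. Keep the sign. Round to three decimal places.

-0.341

ΔQ = 2976 − 2550 = 426; ΔP = 60 − 95 = -35.
Midpoints: P̄ = 77.50, Q̄ = 2763.0.
ε = (ΔQ/ΔP)(P̄/Q̄) = (426/-35)(77.50/2763.0).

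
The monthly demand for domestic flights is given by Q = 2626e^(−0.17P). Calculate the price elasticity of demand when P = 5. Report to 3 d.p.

At P = 5, Q = 1122.392.
dQ/dP = −0.17·2626e^(−0.17P) = −0.17Q = -190.807.
ε = (dQ/dP)(P/Q) = (-190.807)(5/1122.392).

-0.850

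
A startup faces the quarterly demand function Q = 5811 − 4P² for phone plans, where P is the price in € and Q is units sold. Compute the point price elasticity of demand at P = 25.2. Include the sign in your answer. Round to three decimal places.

-1.553

At P = 25.2, Q = 3270.840.
dQ/dP = −8P = -201.600.
ε = (dQ/dP)(P/Q) = (-201.600)(25.2/3270.840).
|ε| > 1, so demand is elastic at this price.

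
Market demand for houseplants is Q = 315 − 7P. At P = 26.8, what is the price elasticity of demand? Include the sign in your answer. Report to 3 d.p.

-1.473

At P = 26.8, Q = 127.400.
dQ/dP = −7.
ε = (dQ/dP)(P/Q) = (-7)(26.8/127.400).
|ε| > 1, so demand is elastic at this price.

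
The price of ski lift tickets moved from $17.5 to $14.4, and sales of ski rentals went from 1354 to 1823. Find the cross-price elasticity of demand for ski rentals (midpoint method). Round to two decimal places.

-1.52

ΔQ_x = 1823 − 1354 = 469; ΔP_y = 14.4 − 17.5 = -3.1.
Midpoints: P̄_y = 15.95, Q̄_x = 1588.5.
ε_xy = (ΔQ_x/ΔP_y)(P̄_y/Q̄_x) = (469/-3.1)(15.95/1588.5).
ε_xy < 0, so the goods are complements.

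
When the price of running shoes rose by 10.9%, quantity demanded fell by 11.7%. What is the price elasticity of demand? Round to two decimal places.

ε = %ΔQ / %ΔP = (-11.7)/(10.9) = -1.073.

-1.07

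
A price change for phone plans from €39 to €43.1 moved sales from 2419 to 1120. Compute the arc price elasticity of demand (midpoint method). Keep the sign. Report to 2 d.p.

-7.35

ΔQ = 1120 − 2419 = -1299; ΔP = 43.1 − 39 = 4.1.
Midpoints: P̄ = 41.05, Q̄ = 1769.5.
ε = (ΔQ/ΔP)(P̄/Q̄) = (-1299/4.1)(41.05/1769.5).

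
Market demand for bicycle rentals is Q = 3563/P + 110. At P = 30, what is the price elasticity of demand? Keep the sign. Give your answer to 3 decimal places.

At P = 30, Q = 228.767.
dQ/dP = −3563/P² = -3.959.
ε = (dQ/dP)(P/Q) = (-3.959)(30/228.767).

-0.519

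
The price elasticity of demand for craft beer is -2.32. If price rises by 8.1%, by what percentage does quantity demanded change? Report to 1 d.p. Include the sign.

%ΔQ ≈ ε × %ΔP = (-2.32)(8.1%) = -18.79%.

-18.8%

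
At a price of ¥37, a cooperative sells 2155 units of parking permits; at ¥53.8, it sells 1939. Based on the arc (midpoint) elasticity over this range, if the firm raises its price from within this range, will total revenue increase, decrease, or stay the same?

increase

Arc ε = (-216/16.8)(45.40/2047.0) ≈ -0.285.
|ε| = 0.29 < 1, so demand is inelastic. A price rise therefore raises total revenue.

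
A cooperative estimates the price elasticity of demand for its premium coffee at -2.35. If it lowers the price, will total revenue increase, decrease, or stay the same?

increase

|ε| = 2.35 > 1, so demand is elastic. A price cut therefore raises total revenue.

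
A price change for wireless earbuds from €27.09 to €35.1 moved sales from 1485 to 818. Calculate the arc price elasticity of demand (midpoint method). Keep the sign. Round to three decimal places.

-2.249

ΔQ = 818 − 1485 = -667; ΔP = 35.1 − 27.09 = 8.01.
Midpoints: P̄ = 31.09, Q̄ = 1151.5.
ε = (ΔQ/ΔP)(P̄/Q̄) = (-667/8.01)(31.09/1151.5).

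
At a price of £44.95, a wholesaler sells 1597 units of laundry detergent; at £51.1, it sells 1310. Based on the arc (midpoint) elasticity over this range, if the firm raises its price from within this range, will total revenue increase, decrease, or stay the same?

decrease

Arc ε = (-287/6.15)(48.03/1453.5) ≈ -1.542.
|ε| = 1.54 > 1, so demand is elastic. A price rise therefore reduces total revenue.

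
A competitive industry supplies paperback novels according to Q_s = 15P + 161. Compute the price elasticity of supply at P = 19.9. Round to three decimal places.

At P = 19.9, Q_s = 459.50.
dQ_s/dP = 15.
ε_s = (dQ_s/dP)(P/Q_s) = (15)(19.9/459.50).

0.650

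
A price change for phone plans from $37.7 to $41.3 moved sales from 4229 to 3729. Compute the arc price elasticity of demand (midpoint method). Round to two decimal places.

-1.38

ΔQ = 3729 − 4229 = -500; ΔP = 41.3 − 37.7 = 3.6.
Midpoints: P̄ = 39.50, Q̄ = 3979.0.
ε = (ΔQ/ΔP)(P̄/Q̄) = (-500/3.6)(39.50/3979.0).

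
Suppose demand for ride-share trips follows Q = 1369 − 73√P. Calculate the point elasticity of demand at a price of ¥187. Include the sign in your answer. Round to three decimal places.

-1.346

At P = 187, Q = 370.740.
dQ/dP = −73/(2√P) = -2.669.
ε = (dQ/dP)(P/Q) = (-2.669)(187/370.740).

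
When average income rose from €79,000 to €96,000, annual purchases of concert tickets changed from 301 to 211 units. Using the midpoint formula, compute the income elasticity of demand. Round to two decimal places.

ΔQ = -90, ΔI = 17000. Midpoints: Ī = 87,500, Q̄ = 256.0.
ε_I = (ΔQ/ΔI)(Ī/Q̄) = (-90/17000)(87500/256.0).

-1.81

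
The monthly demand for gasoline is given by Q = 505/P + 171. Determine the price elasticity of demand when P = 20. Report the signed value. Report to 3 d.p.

-0.129

At P = 20, Q = 196.250.
dQ/dP = −505/P² = -1.262.
ε = (dQ/dP)(P/Q) = (-1.262)(20/196.250).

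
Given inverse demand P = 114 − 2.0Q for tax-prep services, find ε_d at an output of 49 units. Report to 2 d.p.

-0.16

At Q = 49, P = 114 − 2.0(49) = 16.00.
dP/dQ = −2.0, so dQ/dP = 1/(−2.0) = -0.500.
ε = (dQ/dP)(P/Q) = (-0.500)(16.00/49).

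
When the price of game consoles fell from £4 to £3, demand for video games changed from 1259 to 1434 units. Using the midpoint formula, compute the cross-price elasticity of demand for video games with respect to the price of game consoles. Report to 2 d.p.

ΔQ_x = 1434 − 1259 = 175; ΔP_y = 3 − 4 = -1.
Midpoints: P̄_y = 3.50, Q̄_x = 1346.5.
ε_xy = (ΔQ_x/ΔP_y)(P̄_y/Q̄_x) = (175/-1)(3.50/1346.5).

-0.45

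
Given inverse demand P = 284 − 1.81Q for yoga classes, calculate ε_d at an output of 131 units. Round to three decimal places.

-0.198

At Q = 131, P = 284 − 1.81(131) = 46.89.
dP/dQ = −1.81, so dQ/dP = 1/(−1.81) = -0.552.
ε = (dQ/dP)(P/Q) = (-0.552)(46.89/131).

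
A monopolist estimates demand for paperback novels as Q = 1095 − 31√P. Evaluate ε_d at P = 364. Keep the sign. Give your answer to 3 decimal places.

-0.587

At P = 364, Q = 503.558.
dQ/dP = −31/(2√P) = -0.812.
ε = (dQ/dP)(P/Q) = (-0.812)(364/503.558).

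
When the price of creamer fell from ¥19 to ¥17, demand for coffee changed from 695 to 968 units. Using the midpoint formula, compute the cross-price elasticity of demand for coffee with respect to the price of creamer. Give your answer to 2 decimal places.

ΔQ_x = 968 − 695 = 273; ΔP_y = 17 − 19 = -2.
Midpoints: P̄_y = 18.00, Q̄_x = 831.5.
ε_xy = (ΔQ_x/ΔP_y)(P̄_y/Q̄_x) = (273/-2)(18.00/831.5).

-2.95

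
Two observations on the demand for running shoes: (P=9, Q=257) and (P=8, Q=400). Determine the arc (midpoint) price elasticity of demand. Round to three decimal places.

-3.700

ΔQ = 400 − 257 = 143; ΔP = 8 − 9 = -1.
Midpoints: P̄ = 8.50, Q̄ = 328.5.
ε = (ΔQ/ΔP)(P̄/Q̄) = (143/-1)(8.50/328.5).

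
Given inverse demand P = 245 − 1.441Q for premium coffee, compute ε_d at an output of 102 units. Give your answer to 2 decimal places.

-0.67

At Q = 102, P = 245 − 1.441(102) = 98.02.
dP/dQ = −1.441, so dQ/dP = 1/(−1.441) = -0.694.
ε = (dQ/dP)(P/Q) = (-0.694)(98.02/102).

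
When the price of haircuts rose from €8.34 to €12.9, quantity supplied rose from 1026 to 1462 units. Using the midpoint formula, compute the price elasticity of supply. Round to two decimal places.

ΔQ = 1462 − 1026 = 436; ΔP = 12.9 − 8.34 = 4.56.
Midpoints: P̄ = 10.62, Q̄ = 1244.0.
ε_s = (ΔQ/ΔP)(P̄/Q̄) = (436/4.56)(10.62/1244.0).

0.82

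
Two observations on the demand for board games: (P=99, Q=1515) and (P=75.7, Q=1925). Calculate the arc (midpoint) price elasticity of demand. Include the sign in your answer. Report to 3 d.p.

ΔQ = 1925 − 1515 = 410; ΔP = 75.7 − 99 = -23.3.
Midpoints: P̄ = 87.35, Q̄ = 1720.0.
ε = (ΔQ/ΔP)(P̄/Q̄) = (410/-23.3)(87.35/1720.0).

-0.894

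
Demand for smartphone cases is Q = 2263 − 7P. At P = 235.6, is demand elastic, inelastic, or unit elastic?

Q = 613.800, dQ/dP = -7.
ε = (dQ/dP)(P/Q) ≈ -2.687.
|ε| = 2.69 > 1.

elastic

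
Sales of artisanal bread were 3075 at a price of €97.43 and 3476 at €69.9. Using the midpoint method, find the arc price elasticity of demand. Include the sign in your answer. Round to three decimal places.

ΔQ = 3476 − 3075 = 401; ΔP = 69.9 − 97.43 = -27.53.
Midpoints: P̄ = 83.67, Q̄ = 3275.5.
ε = (ΔQ/ΔP)(P̄/Q̄) = (401/-27.53)(83.67/3275.5).

-0.372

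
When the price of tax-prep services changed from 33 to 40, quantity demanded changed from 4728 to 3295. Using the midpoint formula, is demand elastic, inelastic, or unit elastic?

Arc ε ≈ -1.863.
|ε| = 1.86 > 1.

elastic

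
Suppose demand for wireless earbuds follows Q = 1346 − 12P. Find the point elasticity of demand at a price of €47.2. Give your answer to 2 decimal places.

At P = 47.2, Q = 779.600.
dQ/dP = −12.
ε = (dQ/dP)(P/Q) = (-12)(47.2/779.600).

-0.73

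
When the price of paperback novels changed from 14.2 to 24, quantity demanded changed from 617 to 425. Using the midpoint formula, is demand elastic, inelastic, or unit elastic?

Arc ε ≈ -0.718.
|ε| = 0.72 < 1.

inelastic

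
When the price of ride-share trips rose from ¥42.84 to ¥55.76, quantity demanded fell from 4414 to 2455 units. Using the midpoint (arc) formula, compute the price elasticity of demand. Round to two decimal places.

-2.18

ΔQ = 2455 − 4414 = -1959; ΔP = 55.76 − 42.84 = 12.92.
Midpoints: P̄ = 49.30, Q̄ = 3434.5.
ε = (ΔQ/ΔP)(P̄/Q̄) = (-1959/12.92)(49.30/3434.5).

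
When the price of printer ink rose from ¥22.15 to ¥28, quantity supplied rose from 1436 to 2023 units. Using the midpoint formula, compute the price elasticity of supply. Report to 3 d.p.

ΔQ = 2023 − 1436 = 587; ΔP = 28 − 22.15 = 5.85.
Midpoints: P̄ = 25.07, Q̄ = 1729.5.
ε_s = (ΔQ/ΔP)(P̄/Q̄) = (587/5.85)(25.07/1729.5).

1.455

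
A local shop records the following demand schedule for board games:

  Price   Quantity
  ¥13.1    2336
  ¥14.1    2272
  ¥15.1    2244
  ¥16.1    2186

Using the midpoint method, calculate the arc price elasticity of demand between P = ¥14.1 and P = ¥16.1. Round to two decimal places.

At P = 14.1, Q = 2272; at P = 16.1, Q = 2186.
ΔQ = -86, ΔP = 2.0. Midpoints: P̄ = 15.10, Q̄ = 2229.0.
ε = (ΔQ/ΔP)(P̄/Q̄) = (-86/2.0)(15.10/2229.0).

-0.29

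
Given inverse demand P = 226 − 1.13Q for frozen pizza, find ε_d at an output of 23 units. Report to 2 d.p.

At Q = 23, P = 226 − 1.13(23) = 200.01.
dP/dQ = −1.13, so dQ/dP = 1/(−1.13) = -0.885.
ε = (dQ/dP)(P/Q) = (-0.885)(200.01/23).

-7.70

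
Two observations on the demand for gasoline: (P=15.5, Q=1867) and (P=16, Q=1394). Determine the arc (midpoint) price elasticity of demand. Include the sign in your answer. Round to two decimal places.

ΔQ = 1394 − 1867 = -473; ΔP = 16 − 15.5 = 0.5.
Midpoints: P̄ = 15.75, Q̄ = 1630.5.
ε = (ΔQ/ΔP)(P̄/Q̄) = (-473/0.5)(15.75/1630.5).

-9.14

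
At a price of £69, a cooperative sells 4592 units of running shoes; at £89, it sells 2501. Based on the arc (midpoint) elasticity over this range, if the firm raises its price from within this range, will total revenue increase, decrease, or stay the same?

decrease

Arc ε = (-2091/20)(79.00/3546.5) ≈ -2.329.
|ε| = 2.33 > 1, so demand is elastic. A price rise therefore reduces total revenue.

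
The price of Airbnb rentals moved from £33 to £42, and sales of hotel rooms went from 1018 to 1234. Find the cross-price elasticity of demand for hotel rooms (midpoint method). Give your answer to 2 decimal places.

0.80

ΔQ_x = 1234 − 1018 = 216; ΔP_y = 42 − 33 = 9.
Midpoints: P̄_y = 37.50, Q̄_x = 1126.0.
ε_xy = (ΔQ_x/ΔP_y)(P̄_y/Q̄_x) = (216/9)(37.50/1126.0).
ε_xy > 0, so the goods are substitutes.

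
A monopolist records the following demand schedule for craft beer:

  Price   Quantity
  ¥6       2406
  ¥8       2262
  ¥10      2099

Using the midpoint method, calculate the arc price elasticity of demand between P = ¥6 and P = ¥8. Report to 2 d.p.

At P = 6, Q = 2406; at P = 8, Q = 2262.
ΔQ = -144, ΔP = 2. Midpoints: P̄ = 7.00, Q̄ = 2334.0.
ε = (ΔQ/ΔP)(P̄/Q̄) = (-144/2)(7.00/2334.0).

-0.22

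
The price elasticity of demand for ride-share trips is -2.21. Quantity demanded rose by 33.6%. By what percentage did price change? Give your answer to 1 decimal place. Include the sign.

%ΔP ≈ %ΔQ / ε = (33.6%)/(-2.21) = -15.20%.

-15.2%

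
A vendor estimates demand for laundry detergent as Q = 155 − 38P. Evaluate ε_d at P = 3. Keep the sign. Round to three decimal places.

At P = 3, Q = 41.
dQ/dP = −38.
ε = (dQ/dP)(P/Q) = (-38)(3/41).
|ε| > 1, so demand is elastic at this price.

-2.780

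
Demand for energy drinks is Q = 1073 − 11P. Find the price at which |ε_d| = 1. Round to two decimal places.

48.77

For linear demand Q = a − bP, ε = −bP/(a − bP). |ε| = 1 when bP = a − bP, i.e. P = a/(2b).
P = 1073/(2·11) = 1073/22 = 48.7727.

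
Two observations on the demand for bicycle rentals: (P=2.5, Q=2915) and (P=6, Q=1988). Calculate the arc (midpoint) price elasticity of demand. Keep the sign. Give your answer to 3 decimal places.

-0.459

ΔQ = 1988 − 2915 = -927; ΔP = 6 − 2.5 = 3.5.
Midpoints: P̄ = 4.25, Q̄ = 2451.5.
ε = (ΔQ/ΔP)(P̄/Q̄) = (-927/3.5)(4.25/2451.5).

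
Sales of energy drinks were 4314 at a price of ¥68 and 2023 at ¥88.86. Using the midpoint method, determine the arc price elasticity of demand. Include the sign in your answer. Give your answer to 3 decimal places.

ΔQ = 2023 − 4314 = -2291; ΔP = 88.86 − 68 = 20.86.
Midpoints: P̄ = 78.43, Q̄ = 3168.5.
ε = (ΔQ/ΔP)(P̄/Q̄) = (-2291/20.86)(78.43/3168.5).

-2.719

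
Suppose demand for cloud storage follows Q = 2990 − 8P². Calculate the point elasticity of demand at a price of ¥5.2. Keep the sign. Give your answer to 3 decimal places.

-0.156

At P = 5.2, Q = 2773.680.
dQ/dP = −16P = -83.200.
ε = (dQ/dP)(P/Q) = (-83.200)(5.2/2773.680).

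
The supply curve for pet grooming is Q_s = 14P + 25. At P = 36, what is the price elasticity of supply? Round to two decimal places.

At P = 36, Q_s = 529.
dQ_s/dP = 14.
ε_s = (dQ_s/dP)(P/Q_s) = (14)(36/529).

0.95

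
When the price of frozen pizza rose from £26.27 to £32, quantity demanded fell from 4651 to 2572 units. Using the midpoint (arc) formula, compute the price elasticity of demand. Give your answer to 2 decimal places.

-2.93

ΔQ = 2572 − 4651 = -2079; ΔP = 32 − 26.27 = 5.73.
Midpoints: P̄ = 29.13, Q̄ = 3611.5.
ε = (ΔQ/ΔP)(P̄/Q̄) = (-2079/5.73)(29.13/3611.5).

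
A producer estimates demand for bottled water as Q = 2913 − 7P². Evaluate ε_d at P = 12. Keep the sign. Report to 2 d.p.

-1.06

At P = 12, Q = 1905.
dQ/dP = −14P = -168.
ε = (dQ/dP)(P/Q) = (-168)(12/1905).
|ε| > 1, so demand is elastic at this price.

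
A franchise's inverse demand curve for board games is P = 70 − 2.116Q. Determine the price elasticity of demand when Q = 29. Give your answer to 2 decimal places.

At Q = 29, P = 70 − 2.116(29) = 8.64.
dP/dQ = −2.116, so dQ/dP = 1/(−2.116) = -0.473.
ε = (dQ/dP)(P/Q) = (-0.473)(8.64/29).

-0.14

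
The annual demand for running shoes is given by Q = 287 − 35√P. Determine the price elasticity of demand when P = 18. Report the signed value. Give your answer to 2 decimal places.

At P = 18, Q = 138.508.
dQ/dP = −35/(2√P) = -4.125.
ε = (dQ/dP)(P/Q) = (-4.125)(18/138.508).
|ε| < 1, so demand is inelastic at this price.

-0.54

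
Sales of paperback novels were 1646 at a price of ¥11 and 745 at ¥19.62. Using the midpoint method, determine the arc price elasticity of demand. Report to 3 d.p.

-1.339

ΔQ = 745 − 1646 = -901; ΔP = 19.62 − 11 = 8.62.
Midpoints: P̄ = 15.31, Q̄ = 1195.5.
ε = (ΔQ/ΔP)(P̄/Q̄) = (-901/8.62)(15.31/1195.5).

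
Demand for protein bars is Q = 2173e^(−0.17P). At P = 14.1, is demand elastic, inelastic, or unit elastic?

Q = 197.722, dQ/dP = -33.613.
ε = (dQ/dP)(P/Q) ≈ -2.397.
|ε| = 2.40 > 1.

elastic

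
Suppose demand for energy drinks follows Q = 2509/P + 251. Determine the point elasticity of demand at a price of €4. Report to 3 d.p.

At P = 4, Q = 878.250.
dQ/dP = −2509/P² = -156.812.
ε = (dQ/dP)(P/Q) = (-156.812)(4/878.250).
|ε| < 1, so demand is inelastic at this price.

-0.714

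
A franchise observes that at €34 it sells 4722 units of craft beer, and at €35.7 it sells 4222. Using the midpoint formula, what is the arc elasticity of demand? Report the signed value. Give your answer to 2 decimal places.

-2.29

ΔQ = 4222 − 4722 = -500; ΔP = 35.7 − 34 = 1.7.
Midpoints: P̄ = 34.85, Q̄ = 4472.0.
ε = (ΔQ/ΔP)(P̄/Q̄) = (-500/1.7)(34.85/4472.0).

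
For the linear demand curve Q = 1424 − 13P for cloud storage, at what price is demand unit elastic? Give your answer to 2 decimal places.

For linear demand Q = a − bP, ε = −bP/(a − bP). |ε| = 1 when bP = a − bP, i.e. P = a/(2b).
P = 1424/(2·13) = 1424/26 = 54.7692.

54.77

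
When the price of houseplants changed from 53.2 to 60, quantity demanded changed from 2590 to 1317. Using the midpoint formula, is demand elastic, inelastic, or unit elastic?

elastic

Arc ε ≈ -5.424.
|ε| = 5.42 > 1.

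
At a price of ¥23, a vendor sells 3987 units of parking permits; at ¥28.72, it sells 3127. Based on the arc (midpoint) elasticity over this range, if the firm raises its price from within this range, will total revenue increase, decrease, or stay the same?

decrease

Arc ε = (-860/5.72)(25.86/3557.0) ≈ -1.093.
|ε| = 1.09 > 1, so demand is elastic. A price rise therefore reduces total revenue.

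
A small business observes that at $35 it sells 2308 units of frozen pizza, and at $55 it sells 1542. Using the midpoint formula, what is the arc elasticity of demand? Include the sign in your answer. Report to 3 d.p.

-0.895

ΔQ = 1542 − 2308 = -766; ΔP = 55 − 35 = 20.
Midpoints: P̄ = 45.00, Q̄ = 1925.0.
ε = (ΔQ/ΔP)(P̄/Q̄) = (-766/20)(45.00/1925.0).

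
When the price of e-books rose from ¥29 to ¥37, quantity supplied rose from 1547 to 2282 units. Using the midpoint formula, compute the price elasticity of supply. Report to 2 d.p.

ΔQ = 2282 − 1547 = 735; ΔP = 37 − 29 = 8.
Midpoints: P̄ = 33.00, Q̄ = 1914.5.
ε_s = (ΔQ/ΔP)(P̄/Q̄) = (735/8)(33.00/1914.5).

1.58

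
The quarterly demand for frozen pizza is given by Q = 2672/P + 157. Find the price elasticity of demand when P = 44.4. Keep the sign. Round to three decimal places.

-0.277

At P = 44.4, Q = 217.180.
dQ/dP = −2672/P² = -1.355.
ε = (dQ/dP)(P/Q) = (-1.355)(44.4/217.180).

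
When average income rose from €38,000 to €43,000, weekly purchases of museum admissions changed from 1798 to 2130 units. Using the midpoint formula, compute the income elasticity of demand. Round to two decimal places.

1.37

ΔQ = 332, ΔI = 5000. Midpoints: Ī = 40,500, Q̄ = 1964.0.
ε_I = (ΔQ/ΔI)(Ī/Q̄) = (332/5000)(40500/1964.0).
ε_I > 0, so the good is normal.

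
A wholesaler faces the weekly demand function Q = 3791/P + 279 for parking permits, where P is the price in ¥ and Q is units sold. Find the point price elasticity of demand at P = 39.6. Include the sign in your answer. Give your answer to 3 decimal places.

-0.255

At P = 39.6, Q = 374.732.
dQ/dP = −3791/P² = -2.417.
ε = (dQ/dP)(P/Q) = (-2.417)(39.6/374.732).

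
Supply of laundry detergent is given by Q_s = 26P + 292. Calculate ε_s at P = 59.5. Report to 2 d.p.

At P = 59.5, Q_s = 1839.
dQ_s/dP = 26.
ε_s = (dQ_s/dP)(P/Q_s) = (26)(59.5/1839).

0.84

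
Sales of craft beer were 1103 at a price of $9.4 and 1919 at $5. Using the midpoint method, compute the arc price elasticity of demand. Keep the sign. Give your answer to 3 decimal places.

ΔQ = 1919 − 1103 = 816; ΔP = 5 − 9.4 = -4.4.
Midpoints: P̄ = 7.20, Q̄ = 1511.0.
ε = (ΔQ/ΔP)(P̄/Q̄) = (816/-4.4)(7.20/1511.0).

-0.884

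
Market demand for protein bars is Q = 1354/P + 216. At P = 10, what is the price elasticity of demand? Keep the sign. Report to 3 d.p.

-0.385

At P = 10, Q = 351.400.
dQ/dP = −1354/P² = -13.540.
ε = (dQ/dP)(P/Q) = (-13.540)(10/351.400).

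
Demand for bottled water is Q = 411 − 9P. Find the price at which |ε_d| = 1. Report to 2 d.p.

For linear demand Q = a − bP, ε = −bP/(a − bP). |ε| = 1 when bP = a − bP, i.e. P = a/(2b).
P = 411/(2·9) = 411/18 = 22.8333.

22.83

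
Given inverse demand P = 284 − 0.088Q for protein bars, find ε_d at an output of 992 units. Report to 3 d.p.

-2.253

At Q = 992, P = 284 − 0.088(992) = 196.70.
dP/dQ = −0.088, so dQ/dP = 1/(−0.088) = -11.364.
ε = (dQ/dP)(P/Q) = (-11.364)(196.70/992).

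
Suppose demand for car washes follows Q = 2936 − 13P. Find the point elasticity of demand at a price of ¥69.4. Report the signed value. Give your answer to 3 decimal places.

-0.444

At P = 69.4, Q = 2033.800.
dQ/dP = −13.
ε = (dQ/dP)(P/Q) = (-13)(69.4/2033.800).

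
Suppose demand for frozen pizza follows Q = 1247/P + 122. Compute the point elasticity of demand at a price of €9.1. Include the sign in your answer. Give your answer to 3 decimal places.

-0.529

At P = 9.1, Q = 259.033.
dQ/dP = −1247/P² = -15.059.
ε = (dQ/dP)(P/Q) = (-15.059)(9.1/259.033).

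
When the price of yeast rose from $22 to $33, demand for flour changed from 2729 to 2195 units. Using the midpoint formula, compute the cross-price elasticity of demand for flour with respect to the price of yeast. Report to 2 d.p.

ΔQ_x = 2195 − 2729 = -534; ΔP_y = 33 − 22 = 11.
Midpoints: P̄_y = 27.50, Q̄_x = 2462.0.
ε_xy = (ΔQ_x/ΔP_y)(P̄_y/Q̄_x) = (-534/11)(27.50/2462.0).

-0.54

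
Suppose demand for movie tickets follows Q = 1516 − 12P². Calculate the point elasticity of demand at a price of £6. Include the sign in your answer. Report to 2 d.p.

-0.80

At P = 6, Q = 1084.
dQ/dP = −24P = -144.
ε = (dQ/dP)(P/Q) = (-144)(6/1084).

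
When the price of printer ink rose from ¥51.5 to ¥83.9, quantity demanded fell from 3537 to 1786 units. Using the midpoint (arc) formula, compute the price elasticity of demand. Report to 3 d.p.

ΔQ = 1786 − 3537 = -1751; ΔP = 83.9 − 51.5 = 32.4.
Midpoints: P̄ = 67.70, Q̄ = 2661.5.
ε = (ΔQ/ΔP)(P̄/Q̄) = (-1751/32.4)(67.70/2661.5).

-1.375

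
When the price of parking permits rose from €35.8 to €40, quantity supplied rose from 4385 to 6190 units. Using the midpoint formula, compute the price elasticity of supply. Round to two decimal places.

3.08

ΔQ = 6190 − 4385 = 1805; ΔP = 40 − 35.8 = 4.2.
Midpoints: P̄ = 37.90, Q̄ = 5287.5.
ε_s = (ΔQ/ΔP)(P̄/Q̄) = (1805/4.2)(37.90/5287.5).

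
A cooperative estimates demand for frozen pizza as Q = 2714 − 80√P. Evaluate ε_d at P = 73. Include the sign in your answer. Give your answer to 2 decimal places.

-0.17

At P = 73, Q = 2030.480.
dQ/dP = −80/(2√P) = -4.682.
ε = (dQ/dP)(P/Q) = (-4.682)(73/2030.480).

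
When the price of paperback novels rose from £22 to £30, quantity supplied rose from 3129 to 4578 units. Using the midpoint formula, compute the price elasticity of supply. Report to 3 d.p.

ΔQ = 4578 − 3129 = 1449; ΔP = 30 − 22 = 8.
Midpoints: P̄ = 26.00, Q̄ = 3853.5.
ε_s = (ΔQ/ΔP)(P̄/Q̄) = (1449/8)(26.00/3853.5).

1.222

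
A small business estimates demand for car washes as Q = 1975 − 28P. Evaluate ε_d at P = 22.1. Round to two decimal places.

-0.46

At P = 22.1, Q = 1356.200.
dQ/dP = −28.
ε = (dQ/dP)(P/Q) = (-28)(22.1/1356.200).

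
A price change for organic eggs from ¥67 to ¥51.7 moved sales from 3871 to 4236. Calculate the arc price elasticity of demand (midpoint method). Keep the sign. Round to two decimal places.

-0.35

ΔQ = 4236 − 3871 = 365; ΔP = 51.7 − 67 = -15.3.
Midpoints: P̄ = 59.35, Q̄ = 4053.5.
ε = (ΔQ/ΔP)(P̄/Q̄) = (365/-15.3)(59.35/4053.5).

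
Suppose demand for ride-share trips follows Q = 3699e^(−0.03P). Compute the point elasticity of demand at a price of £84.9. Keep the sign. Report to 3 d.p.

-2.547

At P = 84.9, Q = 289.692.
dQ/dP = −0.03·3699e^(−0.03P) = −0.03Q = -8.691.
ε = (dQ/dP)(P/Q) = (-8.691)(84.9/289.692).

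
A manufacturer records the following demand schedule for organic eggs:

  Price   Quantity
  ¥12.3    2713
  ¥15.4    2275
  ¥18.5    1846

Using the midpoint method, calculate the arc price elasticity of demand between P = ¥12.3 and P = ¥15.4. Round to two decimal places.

-0.78

At P = 12.3, Q = 2713; at P = 15.4, Q = 2275.
ΔQ = -438, ΔP = 3.1. Midpoints: P̄ = 13.85, Q̄ = 2494.0.
ε = (ΔQ/ΔP)(P̄/Q̄) = (-438/3.1)(13.85/2494.0).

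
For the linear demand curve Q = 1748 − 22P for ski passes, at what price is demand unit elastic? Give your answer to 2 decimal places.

39.73

For linear demand Q = a − bP, ε = −bP/(a − bP). |ε| = 1 when bP = a − bP, i.e. P = a/(2b).
P = 1748/(2·22) = 1748/44 = 39.7273.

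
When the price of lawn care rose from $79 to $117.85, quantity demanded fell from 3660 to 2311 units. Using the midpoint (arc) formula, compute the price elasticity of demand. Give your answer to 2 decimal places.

ΔQ = 2311 − 3660 = -1349; ΔP = 117.85 − 79 = 38.85.
Midpoints: P̄ = 98.42, Q̄ = 2985.5.
ε = (ΔQ/ΔP)(P̄/Q̄) = (-1349/38.85)(98.42/2985.5).

-1.14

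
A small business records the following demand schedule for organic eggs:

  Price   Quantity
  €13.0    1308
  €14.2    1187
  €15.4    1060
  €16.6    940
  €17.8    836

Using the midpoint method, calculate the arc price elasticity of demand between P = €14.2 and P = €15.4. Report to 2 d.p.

At P = 14.2, Q = 1187; at P = 15.4, Q = 1060.
ΔQ = -127, ΔP = 1.2. Midpoints: P̄ = 14.80, Q̄ = 1123.5.
ε = (ΔQ/ΔP)(P̄/Q̄) = (-127/1.2)(14.80/1123.5).

-1.39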